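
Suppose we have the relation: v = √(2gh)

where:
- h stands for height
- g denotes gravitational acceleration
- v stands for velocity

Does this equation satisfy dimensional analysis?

Yes

h (height) has dimensions [L].
g (gravitational acceleration) has dimensions [L T^-2].
v (velocity) has dimensions [L T^-1].

Left side: [L T^-1]
Right side: [L T^-1]

Both sides have the same dimensions, so the equation is dimensionally consistent.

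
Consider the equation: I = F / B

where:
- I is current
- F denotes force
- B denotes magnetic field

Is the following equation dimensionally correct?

No

I (current) has dimensions [I].
F (force) has dimensions [L M T^-2].
B (magnetic field) has dimensions [I^-1 M T^-2].

Left side: [I]
Right side: [I L]

The two sides have different dimensions, so the equation is NOT dimensionally consistent.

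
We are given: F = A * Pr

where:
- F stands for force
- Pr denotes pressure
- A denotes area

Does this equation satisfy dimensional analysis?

Yes

F (force) has dimensions [L M T^-2].
Pr (pressure) has dimensions [L^-1 M T^-2].
A (area) has dimensions [L^2].

Left side: [L M T^-2]
Right side: [L M T^-2]

Both sides have the same dimensions, so the equation is dimensionally consistent.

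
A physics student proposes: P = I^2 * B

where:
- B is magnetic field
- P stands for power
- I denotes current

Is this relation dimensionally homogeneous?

No

B (magnetic field) has dimensions [I^-1 M T^-2].
P (power) has dimensions [L^2 M T^-3].
I (current) has dimensions [I].

Left side: [L^2 M T^-3]
Right side: [I M T^-2]

The two sides have different dimensions, so the equation is NOT dimensionally consistent.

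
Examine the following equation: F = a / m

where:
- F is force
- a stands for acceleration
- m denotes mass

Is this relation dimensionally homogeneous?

No

F (force) has dimensions [L M T^-2].
a (acceleration) has dimensions [L T^-2].
m (mass) has dimensions [M].

Left side: [L M T^-2]
Right side: [L M^-1 T^-2]

The two sides have different dimensions, so the equation is NOT dimensionally consistent.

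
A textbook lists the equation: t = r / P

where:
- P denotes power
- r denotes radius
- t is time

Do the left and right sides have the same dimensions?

No

P (power) has dimensions [L^2 M T^-3].
r (radius) has dimensions [L].
t (time) has dimensions [T].

Left side: [T]
Right side: [L^-1 M^-1 T^3]

The two sides have different dimensions, so the equation is NOT dimensionally consistent.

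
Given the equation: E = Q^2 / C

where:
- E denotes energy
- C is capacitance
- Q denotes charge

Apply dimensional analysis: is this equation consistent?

Yes

E (energy) has dimensions [L^2 M T^-2].
C (capacitance) has dimensions [I^2 L^-2 M^-1 T^4].
Q (charge) has dimensions [I T].

Left side: [L^2 M T^-2]
Right side: [L^2 M T^-2]

Both sides have the same dimensions, so the equation is dimensionally consistent.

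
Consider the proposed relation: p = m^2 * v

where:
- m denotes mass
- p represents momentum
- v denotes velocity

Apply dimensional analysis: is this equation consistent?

No

m (mass) has dimensions [M].
p (momentum) has dimensions [L M T^-1].
v (velocity) has dimensions [L T^-1].

Left side: [L M T^-1]
Right side: [L M^2 T^-1]

The two sides have different dimensions, so the equation is NOT dimensionally consistent.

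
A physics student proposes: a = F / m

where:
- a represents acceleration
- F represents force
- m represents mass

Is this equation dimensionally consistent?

Yes

a (acceleration) has dimensions [L T^-2].
F (force) has dimensions [L M T^-2].
m (mass) has dimensions [M].

Left side: [L T^-2]
Right side: [L T^-2]

Both sides have the same dimensions, so the equation is dimensionally consistent.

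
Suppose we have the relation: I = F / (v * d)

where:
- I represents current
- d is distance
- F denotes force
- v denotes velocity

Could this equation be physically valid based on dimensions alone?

No

I (current) has dimensions [I].
d (distance) has dimensions [L].
F (force) has dimensions [L M T^-2].
v (velocity) has dimensions [L T^-1].

Left side: [I]
Right side: [L^-1 M T^-1]

The two sides have different dimensions, so the equation is NOT dimensionally consistent.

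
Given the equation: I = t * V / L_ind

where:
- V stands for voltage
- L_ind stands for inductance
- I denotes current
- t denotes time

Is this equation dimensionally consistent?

Yes

V (voltage) has dimensions [I^-1 L^2 M T^-3].
L_ind (inductance) has dimensions [I^-2 L^2 M T^-2].
I (current) has dimensions [I].
t (time) has dimensions [T].

Left side: [I]
Right side: [I]

Both sides have the same dimensions, so the equation is dimensionally consistent.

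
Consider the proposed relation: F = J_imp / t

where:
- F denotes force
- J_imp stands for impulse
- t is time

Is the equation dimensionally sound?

Yes

F (force) has dimensions [L M T^-2].
J_imp (impulse) has dimensions [L M T^-1].
t (time) has dimensions [T].

Left side: [L M T^-2]
Right side: [L M T^-2]

Both sides have the same dimensions, so the equation is dimensionally consistent.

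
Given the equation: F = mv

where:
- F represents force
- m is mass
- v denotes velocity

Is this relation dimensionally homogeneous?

No

F (force) has dimensions [L M T^-2].
m (mass) has dimensions [M].
v (velocity) has dimensions [L T^-1].

Left side: [L M T^-2]
Right side: [L M T^-1]

The two sides have different dimensions, so the equation is NOT dimensionally consistent.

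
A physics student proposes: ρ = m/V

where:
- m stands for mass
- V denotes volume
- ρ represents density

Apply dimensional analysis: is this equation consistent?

Yes

m (mass) has dimensions [M].
V (volume) has dimensions [L^3].
ρ (density) has dimensions [L^-3 M].

Left side: [L^-3 M]
Right side: [L^-3 M]

Both sides have the same dimensions, so the equation is dimensionally consistent.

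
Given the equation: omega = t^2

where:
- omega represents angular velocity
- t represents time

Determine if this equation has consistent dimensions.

No

omega (angular velocity) has dimensions [T^-1].
t (time) has dimensions [T].

Left side: [T^-1]
Right side: [T^2]

The two sides have different dimensions, so the equation is NOT dimensionally consistent.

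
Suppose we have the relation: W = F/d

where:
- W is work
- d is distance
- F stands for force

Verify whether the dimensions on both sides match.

No

W (work) has dimensions [L^2 M T^-2].
d (distance) has dimensions [L].
F (force) has dimensions [L M T^-2].

Left side: [L^2 M T^-2]
Right side: [M T^-2]

The two sides have different dimensions, so the equation is NOT dimensionally consistent.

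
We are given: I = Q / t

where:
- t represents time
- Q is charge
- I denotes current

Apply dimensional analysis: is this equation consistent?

Yes

t (time) has dimensions [T].
Q (charge) has dimensions [I T].
I (current) has dimensions [I].

Left side: [I]
Right side: [I]

Both sides have the same dimensions, so the equation is dimensionally consistent.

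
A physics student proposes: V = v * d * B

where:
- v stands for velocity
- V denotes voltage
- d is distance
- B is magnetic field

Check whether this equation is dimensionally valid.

Yes

v (velocity) has dimensions [L T^-1].
V (voltage) has dimensions [I^-1 L^2 M T^-3].
d (distance) has dimensions [L].
B (magnetic field) has dimensions [I^-1 M T^-2].

Left side: [I^-1 L^2 M T^-3]
Right side: [I^-1 L^2 M T^-3]

Both sides have the same dimensions, so the equation is dimensionally consistent.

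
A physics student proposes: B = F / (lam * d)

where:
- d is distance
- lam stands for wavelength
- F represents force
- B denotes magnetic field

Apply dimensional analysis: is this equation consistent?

No

d (distance) has dimensions [L].
lam (wavelength) has dimensions [L].
F (force) has dimensions [L M T^-2].
B (magnetic field) has dimensions [I^-1 M T^-2].

Left side: [I^-1 M T^-2]
Right side: [L^-1 M T^-2]

The two sides have different dimensions, so the equation is NOT dimensionally consistent.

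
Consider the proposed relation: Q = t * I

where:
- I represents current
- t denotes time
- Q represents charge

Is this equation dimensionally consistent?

Yes

I (current) has dimensions [I].
t (time) has dimensions [T].
Q (charge) has dimensions [I T].

Left side: [I T]
Right side: [I T]

Both sides have the same dimensions, so the equation is dimensionally consistent.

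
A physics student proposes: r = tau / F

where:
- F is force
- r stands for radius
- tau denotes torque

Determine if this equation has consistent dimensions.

Yes

F (force) has dimensions [L M T^-2].
r (radius) has dimensions [L].
tau (torque) has dimensions [L^2 M T^-2].

Left side: [L]
Right side: [L]

Both sides have the same dimensions, so the equation is dimensionally consistent.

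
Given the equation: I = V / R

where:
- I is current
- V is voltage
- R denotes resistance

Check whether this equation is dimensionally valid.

Yes

I (current) has dimensions [I].
V (voltage) has dimensions [I^-1 L^2 M T^-3].
R (resistance) has dimensions [I^-2 L^2 M T^-3].

Left side: [I]
Right side: [I]

Both sides have the same dimensions, so the equation is dimensionally consistent.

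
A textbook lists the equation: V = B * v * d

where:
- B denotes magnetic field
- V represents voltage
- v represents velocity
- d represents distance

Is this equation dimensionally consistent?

Yes

B (magnetic field) has dimensions [I^-1 M T^-2].
V (voltage) has dimensions [I^-1 L^2 M T^-3].
v (velocity) has dimensions [L T^-1].
d (distance) has dimensions [L].

Left side: [I^-1 L^2 M T^-3]
Right side: [I^-1 L^2 M T^-3]

Both sides have the same dimensions, so the equation is dimensionally consistent.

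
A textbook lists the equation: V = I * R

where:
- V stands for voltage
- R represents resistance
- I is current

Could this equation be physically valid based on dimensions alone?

Yes

V (voltage) has dimensions [I^-1 L^2 M T^-3].
R (resistance) has dimensions [I^-2 L^2 M T^-3].
I (current) has dimensions [I].

Left side: [I^-1 L^2 M T^-3]
Right side: [I^-1 L^2 M T^-3]

Both sides have the same dimensions, so the equation is dimensionally consistent.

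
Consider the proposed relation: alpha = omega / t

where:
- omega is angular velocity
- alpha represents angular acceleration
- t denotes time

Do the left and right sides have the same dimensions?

Yes

omega (angular velocity) has dimensions [T^-1].
alpha (angular acceleration) has dimensions [T^-2].
t (time) has dimensions [T].

Left side: [T^-2]
Right side: [T^-2]

Both sides have the same dimensions, so the equation is dimensionally consistent.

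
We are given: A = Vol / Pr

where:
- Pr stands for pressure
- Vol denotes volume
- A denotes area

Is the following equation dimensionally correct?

No

Pr (pressure) has dimensions [L^-1 M T^-2].
Vol (volume) has dimensions [L^3].
A (area) has dimensions [L^2].

Left side: [L^2]
Right side: [L^4 M^-1 T^2]

The two sides have different dimensions, so the equation is NOT dimensionally consistent.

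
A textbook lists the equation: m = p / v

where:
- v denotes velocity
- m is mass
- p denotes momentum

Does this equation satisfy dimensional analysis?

Yes

v (velocity) has dimensions [L T^-1].
m (mass) has dimensions [M].
p (momentum) has dimensions [L M T^-1].

Left side: [M]
Right side: [M]

Both sides have the same dimensions, so the equation is dimensionally consistent.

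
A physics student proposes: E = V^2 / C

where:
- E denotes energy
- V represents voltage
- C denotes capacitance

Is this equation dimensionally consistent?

No

E (energy) has dimensions [L^2 M T^-2].
V (voltage) has dimensions [I^-1 L^2 M T^-3].
C (capacitance) has dimensions [I^2 L^-2 M^-1 T^4].

Left side: [L^2 M T^-2]
Right side: [I^-4 L^6 M^3 T^-10]

The two sides have different dimensions, so the equation is NOT dimensionally consistent.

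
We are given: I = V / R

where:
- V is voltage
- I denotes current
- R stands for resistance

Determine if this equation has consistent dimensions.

Yes

V (voltage) has dimensions [I^-1 L^2 M T^-3].
I (current) has dimensions [I].
R (resistance) has dimensions [I^-2 L^2 M T^-3].

Left side: [I]
Right side: [I]

Both sides have the same dimensions, so the equation is dimensionally consistent.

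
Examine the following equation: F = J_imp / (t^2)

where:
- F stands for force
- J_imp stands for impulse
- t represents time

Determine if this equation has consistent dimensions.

No

F (force) has dimensions [L M T^-2].
J_imp (impulse) has dimensions [L M T^-1].
t (time) has dimensions [T].

Left side: [L M T^-2]
Right side: [L M T^-3]

The two sides have different dimensions, so the equation is NOT dimensionally consistent.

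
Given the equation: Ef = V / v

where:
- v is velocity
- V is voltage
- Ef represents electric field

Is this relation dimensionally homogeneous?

No

v (velocity) has dimensions [L T^-1].
V (voltage) has dimensions [I^-1 L^2 M T^-3].
Ef (electric field) has dimensions [I^-1 L M T^-3].

Left side: [I^-1 L M T^-3]
Right side: [I^-1 L M T^-2]

The two sides have different dimensions, so the equation is NOT dimensionally consistent.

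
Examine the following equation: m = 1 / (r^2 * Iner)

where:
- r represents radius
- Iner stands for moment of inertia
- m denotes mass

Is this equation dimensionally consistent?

No

r (radius) has dimensions [L].
Iner (moment of inertia) has dimensions [L^2 M].
m (mass) has dimensions [M].

Left side: [M]
Right side: [L^-4 M^-1]

The two sides have different dimensions, so the equation is NOT dimensionally consistent.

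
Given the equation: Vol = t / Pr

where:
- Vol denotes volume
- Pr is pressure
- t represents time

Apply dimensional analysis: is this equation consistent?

No

Vol (volume) has dimensions [L^3].
Pr (pressure) has dimensions [L^-1 M T^-2].
t (time) has dimensions [T].

Left side: [L^3]
Right side: [L M^-1 T^3]

The two sides have different dimensions, so the equation is NOT dimensionally consistent.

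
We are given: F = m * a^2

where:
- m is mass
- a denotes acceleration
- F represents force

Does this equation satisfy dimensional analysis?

No

m (mass) has dimensions [M].
a (acceleration) has dimensions [L T^-2].
F (force) has dimensions [L M T^-2].

Left side: [L M T^-2]
Right side: [L^2 M T^-4]

The two sides have different dimensions, so the equation is NOT dimensionally consistent.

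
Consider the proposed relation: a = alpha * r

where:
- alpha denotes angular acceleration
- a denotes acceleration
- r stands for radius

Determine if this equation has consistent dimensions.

Yes

alpha (angular acceleration) has dimensions [T^-2].
a (acceleration) has dimensions [L T^-2].
r (radius) has dimensions [L].

Left side: [L T^-2]
Right side: [L T^-2]

Both sides have the same dimensions, so the equation is dimensionally consistent.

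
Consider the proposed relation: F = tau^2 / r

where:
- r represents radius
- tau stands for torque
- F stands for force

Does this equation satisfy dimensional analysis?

No

r (radius) has dimensions [L].
tau (torque) has dimensions [L^2 M T^-2].
F (force) has dimensions [L M T^-2].

Left side: [L M T^-2]
Right side: [L^3 M^2 T^-4]

The two sides have different dimensions, so the equation is NOT dimensionally consistent.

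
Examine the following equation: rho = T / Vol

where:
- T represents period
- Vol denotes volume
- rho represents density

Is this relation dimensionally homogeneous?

No

T (period) has dimensions [T].
Vol (volume) has dimensions [L^3].
rho (density) has dimensions [L^-3 M].

Left side: [L^-3 M]
Right side: [L^-3 T]

The two sides have different dimensions, so the equation is NOT dimensionally consistent.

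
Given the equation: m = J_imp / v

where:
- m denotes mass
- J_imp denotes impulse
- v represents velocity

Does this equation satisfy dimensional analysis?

Yes

m (mass) has dimensions [M].
J_imp (impulse) has dimensions [L M T^-1].
v (velocity) has dimensions [L T^-1].

Left side: [M]
Right side: [M]

Both sides have the same dimensions, so the equation is dimensionally consistent.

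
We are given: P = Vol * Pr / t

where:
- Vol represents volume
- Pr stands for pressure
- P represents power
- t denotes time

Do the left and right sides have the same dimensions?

Yes

Vol (volume) has dimensions [L^3].
Pr (pressure) has dimensions [L^-1 M T^-2].
P (power) has dimensions [L^2 M T^-3].
t (time) has dimensions [T].

Left side: [L^2 M T^-3]
Right side: [L^2 M T^-3]

Both sides have the same dimensions, so the equation is dimensionally consistent.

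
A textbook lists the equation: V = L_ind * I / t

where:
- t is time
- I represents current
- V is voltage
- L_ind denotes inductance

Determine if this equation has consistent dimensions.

Yes

t (time) has dimensions [T].
I (current) has dimensions [I].
V (voltage) has dimensions [I^-1 L^2 M T^-3].
L_ind (inductance) has dimensions [I^-2 L^2 M T^-2].

Left side: [I^-1 L^2 M T^-3]
Right side: [I^-1 L^2 M T^-3]

Both sides have the same dimensions, so the equation is dimensionally consistent.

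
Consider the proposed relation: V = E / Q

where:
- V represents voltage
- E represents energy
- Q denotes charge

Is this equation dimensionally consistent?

Yes

V (voltage) has dimensions [I^-1 L^2 M T^-3].
E (energy) has dimensions [L^2 M T^-2].
Q (charge) has dimensions [I T].

Left side: [I^-1 L^2 M T^-3]
Right side: [I^-1 L^2 M T^-3]

Both sides have the same dimensions, so the equation is dimensionally consistent.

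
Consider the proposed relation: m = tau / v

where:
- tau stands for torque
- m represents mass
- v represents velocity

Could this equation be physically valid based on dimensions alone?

No

tau (torque) has dimensions [L^2 M T^-2].
m (mass) has dimensions [M].
v (velocity) has dimensions [L T^-1].

Left side: [M]
Right side: [L M T^-1]

The two sides have different dimensions, so the equation is NOT dimensionally consistent.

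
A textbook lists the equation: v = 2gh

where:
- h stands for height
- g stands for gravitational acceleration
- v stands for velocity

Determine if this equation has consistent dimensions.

No

h (height) has dimensions [L].
g (gravitational acceleration) has dimensions [L T^-2].
v (velocity) has dimensions [L T^-1].

Left side: [L T^-1]
Right side: [L^2 T^-2]

The two sides have different dimensions, so the equation is NOT dimensionally consistent.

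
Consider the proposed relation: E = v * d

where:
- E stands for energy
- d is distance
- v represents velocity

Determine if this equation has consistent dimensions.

No

E (energy) has dimensions [L^2 M T^-2].
d (distance) has dimensions [L].
v (velocity) has dimensions [L T^-1].

Left side: [L^2 M T^-2]
Right side: [L^2 T^-1]

The two sides have different dimensions, so the equation is NOT dimensionally consistent.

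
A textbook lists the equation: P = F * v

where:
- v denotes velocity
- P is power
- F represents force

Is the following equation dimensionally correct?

Yes

v (velocity) has dimensions [L T^-1].
P (power) has dimensions [L^2 M T^-3].
F (force) has dimensions [L M T^-2].

Left side: [L^2 M T^-3]
Right side: [L^2 M T^-3]

Both sides have the same dimensions, so the equation is dimensionally consistent.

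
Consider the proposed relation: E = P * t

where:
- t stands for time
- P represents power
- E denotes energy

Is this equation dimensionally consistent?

Yes

t (time) has dimensions [T].
P (power) has dimensions [L^2 M T^-3].
E (energy) has dimensions [L^2 M T^-2].

Left side: [L^2 M T^-2]
Right side: [L^2 M T^-2]

Both sides have the same dimensions, so the equation is dimensionally consistent.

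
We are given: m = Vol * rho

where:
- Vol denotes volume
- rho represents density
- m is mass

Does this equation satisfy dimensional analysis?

Yes

Vol (volume) has dimensions [L^3].
rho (density) has dimensions [L^-3 M].
m (mass) has dimensions [M].

Left side: [M]
Right side: [M]

Both sides have the same dimensions, so the equation is dimensionally consistent.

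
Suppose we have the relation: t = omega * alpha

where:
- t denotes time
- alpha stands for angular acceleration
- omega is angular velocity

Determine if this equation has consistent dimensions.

No

t (time) has dimensions [T].
alpha (angular acceleration) has dimensions [T^-2].
omega (angular velocity) has dimensions [T^-1].

Left side: [T]
Right side: [T^-3]

The two sides have different dimensions, so the equation is NOT dimensionally consistent.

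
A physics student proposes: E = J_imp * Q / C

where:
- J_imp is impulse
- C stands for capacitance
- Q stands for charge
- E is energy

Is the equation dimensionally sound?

No

J_imp (impulse) has dimensions [L M T^-1].
C (capacitance) has dimensions [I^2 L^-2 M^-1 T^4].
Q (charge) has dimensions [I T].
E (energy) has dimensions [L^2 M T^-2].

Left side: [L^2 M T^-2]
Right side: [I^-1 L^3 M^2 T^-4]

The two sides have different dimensions, so the equation is NOT dimensionally consistent.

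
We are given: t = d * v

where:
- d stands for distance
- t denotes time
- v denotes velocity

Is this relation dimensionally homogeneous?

No

d (distance) has dimensions [L].
t (time) has dimensions [T].
v (velocity) has dimensions [L T^-1].

Left side: [T]
Right side: [L^2 T^-1]

The two sides have different dimensions, so the equation is NOT dimensionally consistent.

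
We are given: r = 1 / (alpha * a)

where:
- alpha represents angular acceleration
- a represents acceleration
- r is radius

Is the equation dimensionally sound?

No

alpha (angular acceleration) has dimensions [T^-2].
a (acceleration) has dimensions [L T^-2].
r (radius) has dimensions [L].

Left side: [L]
Right side: [L^-1 T^4]

The two sides have different dimensions, so the equation is NOT dimensionally consistent.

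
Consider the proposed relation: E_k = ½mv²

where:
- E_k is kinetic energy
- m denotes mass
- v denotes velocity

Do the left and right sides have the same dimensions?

Yes

E_k (kinetic energy) has dimensions [L^2 M T^-2].
m (mass) has dimensions [M].
v (velocity) has dimensions [L T^-1].

Left side: [L^2 M T^-2]
Right side: [L^2 M T^-2]

Both sides have the same dimensions, so the equation is dimensionally consistent.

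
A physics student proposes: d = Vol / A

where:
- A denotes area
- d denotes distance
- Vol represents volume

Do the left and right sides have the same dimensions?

Yes

A (area) has dimensions [L^2].
d (distance) has dimensions [L].
Vol (volume) has dimensions [L^3].

Left side: [L]
Right side: [L]

Both sides have the same dimensions, so the equation is dimensionally consistent.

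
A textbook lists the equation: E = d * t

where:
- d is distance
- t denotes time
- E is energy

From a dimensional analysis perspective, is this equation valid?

No

d (distance) has dimensions [L].
t (time) has dimensions [T].
E (energy) has dimensions [L^2 M T^-2].

Left side: [L^2 M T^-2]
Right side: [L T]

The two sides have different dimensions, so the equation is NOT dimensionally consistent.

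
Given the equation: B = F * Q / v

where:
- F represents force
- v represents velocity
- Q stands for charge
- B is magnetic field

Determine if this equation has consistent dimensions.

No

F (force) has dimensions [L M T^-2].
v (velocity) has dimensions [L T^-1].
Q (charge) has dimensions [I T].
B (magnetic field) has dimensions [I^-1 M T^-2].

Left side: [I^-1 M T^-2]
Right side: [I M]

The two sides have different dimensions, so the equation is NOT dimensionally consistent.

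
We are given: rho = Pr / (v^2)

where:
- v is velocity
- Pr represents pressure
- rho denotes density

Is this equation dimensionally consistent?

Yes

v (velocity) has dimensions [L T^-1].
Pr (pressure) has dimensions [L^-1 M T^-2].
rho (density) has dimensions [L^-3 M].

Left side: [L^-3 M]
Right side: [L^-3 M]

Both sides have the same dimensions, so the equation is dimensionally consistent.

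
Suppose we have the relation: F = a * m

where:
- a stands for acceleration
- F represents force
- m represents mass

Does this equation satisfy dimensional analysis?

Yes

a (acceleration) has dimensions [L T^-2].
F (force) has dimensions [L M T^-2].
m (mass) has dimensions [M].

Left side: [L M T^-2]
Right side: [L M T^-2]

Both sides have the same dimensions, so the equation is dimensionally consistent.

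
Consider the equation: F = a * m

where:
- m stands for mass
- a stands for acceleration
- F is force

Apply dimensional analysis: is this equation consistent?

Yes

m (mass) has dimensions [M].
a (acceleration) has dimensions [L T^-2].
F (force) has dimensions [L M T^-2].

Left side: [L M T^-2]
Right side: [L M T^-2]

Both sides have the same dimensions, so the equation is dimensionally consistent.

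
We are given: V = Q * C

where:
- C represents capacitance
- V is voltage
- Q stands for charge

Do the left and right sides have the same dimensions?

No

C (capacitance) has dimensions [I^2 L^-2 M^-1 T^4].
V (voltage) has dimensions [I^-1 L^2 M T^-3].
Q (charge) has dimensions [I T].

Left side: [I^-1 L^2 M T^-3]
Right side: [I^3 L^-2 M^-1 T^5]

The two sides have different dimensions, so the equation is NOT dimensionally consistent.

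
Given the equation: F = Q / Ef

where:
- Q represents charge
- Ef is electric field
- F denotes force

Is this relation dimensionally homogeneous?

No

Q (charge) has dimensions [I T].
Ef (electric field) has dimensions [I^-1 L M T^-3].
F (force) has dimensions [L M T^-2].

Left side: [L M T^-2]
Right side: [I^2 L^-1 M^-1 T^4]

The two sides have different dimensions, so the equation is NOT dimensionally consistent.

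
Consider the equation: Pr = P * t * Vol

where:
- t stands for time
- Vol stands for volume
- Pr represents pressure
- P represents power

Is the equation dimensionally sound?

No

t (time) has dimensions [T].
Vol (volume) has dimensions [L^3].
Pr (pressure) has dimensions [L^-1 M T^-2].
P (power) has dimensions [L^2 M T^-3].

Left side: [L^-1 M T^-2]
Right side: [L^5 M T^-2]

The two sides have different dimensions, so the equation is NOT dimensionally consistent.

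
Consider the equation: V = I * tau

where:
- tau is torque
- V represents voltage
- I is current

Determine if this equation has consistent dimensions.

No

tau (torque) has dimensions [L^2 M T^-2].
V (voltage) has dimensions [I^-1 L^2 M T^-3].
I (current) has dimensions [I].

Left side: [I^-1 L^2 M T^-3]
Right side: [I L^2 M T^-2]

The two sides have different dimensions, so the equation is NOT dimensionally consistent.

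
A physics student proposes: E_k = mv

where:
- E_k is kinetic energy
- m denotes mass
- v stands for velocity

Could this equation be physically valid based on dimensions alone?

No

E_k (kinetic energy) has dimensions [L^2 M T^-2].
m (mass) has dimensions [M].
v (velocity) has dimensions [L T^-1].

Left side: [L^2 M T^-2]
Right side: [L M T^-1]

The two sides have different dimensions, so the equation is NOT dimensionally consistent.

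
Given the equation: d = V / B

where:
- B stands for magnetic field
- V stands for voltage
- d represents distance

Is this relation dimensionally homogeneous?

No

B (magnetic field) has dimensions [I^-1 M T^-2].
V (voltage) has dimensions [I^-1 L^2 M T^-3].
d (distance) has dimensions [L].

Left side: [L]
Right side: [L^2 T^-1]

The two sides have different dimensions, so the equation is NOT dimensionally consistent.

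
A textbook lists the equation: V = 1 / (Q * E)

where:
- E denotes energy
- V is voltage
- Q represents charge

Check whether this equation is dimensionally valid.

No

E (energy) has dimensions [L^2 M T^-2].
V (voltage) has dimensions [I^-1 L^2 M T^-3].
Q (charge) has dimensions [I T].

Left side: [I^-1 L^2 M T^-3]
Right side: [I^-1 L^-2 M^-1 T]

The two sides have different dimensions, so the equation is NOT dimensionally consistent.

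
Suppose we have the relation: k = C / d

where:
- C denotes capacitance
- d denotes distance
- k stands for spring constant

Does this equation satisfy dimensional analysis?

No

C (capacitance) has dimensions [I^2 L^-2 M^-1 T^4].
d (distance) has dimensions [L].
k (spring constant) has dimensions [M T^-2].

Left side: [M T^-2]
Right side: [I^2 L^-3 M^-1 T^4]

The two sides have different dimensions, so the equation is NOT dimensionally consistent.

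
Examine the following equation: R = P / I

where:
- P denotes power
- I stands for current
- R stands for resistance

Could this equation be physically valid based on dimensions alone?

No

P (power) has dimensions [L^2 M T^-3].
I (current) has dimensions [I].
R (resistance) has dimensions [I^-2 L^2 M T^-3].

Left side: [I^-2 L^2 M T^-3]
Right side: [I^-1 L^2 M T^-3]

The two sides have different dimensions, so the equation is NOT dimensionally consistent.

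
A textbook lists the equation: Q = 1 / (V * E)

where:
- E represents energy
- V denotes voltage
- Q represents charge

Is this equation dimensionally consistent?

No

E (energy) has dimensions [L^2 M T^-2].
V (voltage) has dimensions [I^-1 L^2 M T^-3].
Q (charge) has dimensions [I T].

Left side: [I T]
Right side: [I L^-4 M^-2 T^5]

The two sides have different dimensions, so the equation is NOT dimensionally consistent.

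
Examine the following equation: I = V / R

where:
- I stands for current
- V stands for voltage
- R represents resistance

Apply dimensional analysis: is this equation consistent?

Yes

I (current) has dimensions [I].
V (voltage) has dimensions [I^-1 L^2 M T^-3].
R (resistance) has dimensions [I^-2 L^2 M T^-3].

Left side: [I]
Right side: [I]

Both sides have the same dimensions, so the equation is dimensionally consistent.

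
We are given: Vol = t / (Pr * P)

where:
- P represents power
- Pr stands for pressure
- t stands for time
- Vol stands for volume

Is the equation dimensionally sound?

No

P (power) has dimensions [L^2 M T^-3].
Pr (pressure) has dimensions [L^-1 M T^-2].
t (time) has dimensions [T].
Vol (volume) has dimensions [L^3].

Left side: [L^3]
Right side: [L^-1 M^-2 T^6]

The two sides have different dimensions, so the equation is NOT dimensionally consistent.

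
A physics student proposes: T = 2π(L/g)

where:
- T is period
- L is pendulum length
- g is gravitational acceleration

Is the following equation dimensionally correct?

No

T (period) has dimensions [T].
L (pendulum length) has dimensions [L].
g (gravitational acceleration) has dimensions [L T^-2].

Left side: [T]
Right side: [T^2]

The two sides have different dimensions, so the equation is NOT dimensionally consistent.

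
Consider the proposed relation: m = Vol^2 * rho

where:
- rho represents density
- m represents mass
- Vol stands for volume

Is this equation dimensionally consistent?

No

rho (density) has dimensions [L^-3 M].
m (mass) has dimensions [M].
Vol (volume) has dimensions [L^3].

Left side: [M]
Right side: [L^3 M]

The two sides have different dimensions, so the equation is NOT dimensionally consistent.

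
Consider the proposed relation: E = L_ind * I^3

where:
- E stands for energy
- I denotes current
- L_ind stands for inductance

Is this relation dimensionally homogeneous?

No

E (energy) has dimensions [L^2 M T^-2].
I (current) has dimensions [I].
L_ind (inductance) has dimensions [I^-2 L^2 M T^-2].

Left side: [L^2 M T^-2]
Right side: [I L^2 M T^-2]

The two sides have different dimensions, so the equation is NOT dimensionally consistent.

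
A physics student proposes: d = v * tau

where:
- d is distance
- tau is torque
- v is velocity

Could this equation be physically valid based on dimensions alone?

No

d (distance) has dimensions [L].
tau (torque) has dimensions [L^2 M T^-2].
v (velocity) has dimensions [L T^-1].

Left side: [L]
Right side: [L^3 M T^-3]

The two sides have different dimensions, so the equation is NOT dimensionally consistent.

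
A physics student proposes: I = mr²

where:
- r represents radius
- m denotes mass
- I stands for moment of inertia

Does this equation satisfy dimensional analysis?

Yes

r (radius) has dimensions [L].
m (mass) has dimensions [M].
I (moment of inertia) has dimensions [L^2 M].

Left side: [L^2 M]
Right side: [L^2 M]

Both sides have the same dimensions, so the equation is dimensionally consistent.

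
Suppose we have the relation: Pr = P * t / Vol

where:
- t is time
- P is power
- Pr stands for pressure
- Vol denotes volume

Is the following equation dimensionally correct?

Yes

t (time) has dimensions [T].
P (power) has dimensions [L^2 M T^-3].
Pr (pressure) has dimensions [L^-1 M T^-2].
Vol (volume) has dimensions [L^3].

Left side: [L^-1 M T^-2]
Right side: [L^-1 M T^-2]

Both sides have the same dimensions, so the equation is dimensionally consistent.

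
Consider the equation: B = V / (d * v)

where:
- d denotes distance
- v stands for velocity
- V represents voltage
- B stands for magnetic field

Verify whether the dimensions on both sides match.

Yes

d (distance) has dimensions [L].
v (velocity) has dimensions [L T^-1].
V (voltage) has dimensions [I^-1 L^2 M T^-3].
B (magnetic field) has dimensions [I^-1 M T^-2].

Left side: [I^-1 M T^-2]
Right side: [I^-1 M T^-2]

Both sides have the same dimensions, so the equation is dimensionally consistent.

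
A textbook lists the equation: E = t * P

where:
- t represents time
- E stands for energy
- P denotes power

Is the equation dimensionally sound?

Yes

t (time) has dimensions [T].
E (energy) has dimensions [L^2 M T^-2].
P (power) has dimensions [L^2 M T^-3].

Left side: [L^2 M T^-2]
Right side: [L^2 M T^-2]

Both sides have the same dimensions, so the equation is dimensionally consistent.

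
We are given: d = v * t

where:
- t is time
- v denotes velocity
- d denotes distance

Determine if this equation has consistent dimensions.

Yes

t (time) has dimensions [T].
v (velocity) has dimensions [L T^-1].
d (distance) has dimensions [L].

Left side: [L]
Right side: [L]

Both sides have the same dimensions, so the equation is dimensionally consistent.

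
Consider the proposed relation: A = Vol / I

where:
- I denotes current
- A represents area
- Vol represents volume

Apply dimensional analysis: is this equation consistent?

No

I (current) has dimensions [I].
A (area) has dimensions [L^2].
Vol (volume) has dimensions [L^3].

Left side: [L^2]
Right side: [I^-1 L^3]

The two sides have different dimensions, so the equation is NOT dimensionally consistent.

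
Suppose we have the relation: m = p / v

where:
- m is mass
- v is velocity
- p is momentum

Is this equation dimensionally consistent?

Yes

m (mass) has dimensions [M].
v (velocity) has dimensions [L T^-1].
p (momentum) has dimensions [L M T^-1].

Left side: [M]
Right side: [M]

Both sides have the same dimensions, so the equation is dimensionally consistent.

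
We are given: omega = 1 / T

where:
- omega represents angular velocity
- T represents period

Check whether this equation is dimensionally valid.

Yes

omega (angular velocity) has dimensions [T^-1].
T (period) has dimensions [T].

Left side: [T^-1]
Right side: [T^-1]

Both sides have the same dimensions, so the equation is dimensionally consistent.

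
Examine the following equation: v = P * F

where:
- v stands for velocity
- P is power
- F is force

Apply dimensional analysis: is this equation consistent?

No

v (velocity) has dimensions [L T^-1].
P (power) has dimensions [L^2 M T^-3].
F (force) has dimensions [L M T^-2].

Left side: [L T^-1]
Right side: [L^3 M^2 T^-5]

The two sides have different dimensions, so the equation is NOT dimensionally consistent.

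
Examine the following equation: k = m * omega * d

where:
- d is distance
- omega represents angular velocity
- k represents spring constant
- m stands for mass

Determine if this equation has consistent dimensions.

No

d (distance) has dimensions [L].
omega (angular velocity) has dimensions [T^-1].
k (spring constant) has dimensions [M T^-2].
m (mass) has dimensions [M].

Left side: [M T^-2]
Right side: [L M T^-1]

The two sides have different dimensions, so the equation is NOT dimensionally consistent.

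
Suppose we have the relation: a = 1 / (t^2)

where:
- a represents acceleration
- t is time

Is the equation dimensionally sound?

No

a (acceleration) has dimensions [L T^-2].
t (time) has dimensions [T].

Left side: [L T^-2]
Right side: [T^-2]

The two sides have different dimensions, so the equation is NOT dimensionally consistent.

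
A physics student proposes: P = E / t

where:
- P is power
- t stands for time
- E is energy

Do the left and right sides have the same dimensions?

Yes

P (power) has dimensions [L^2 M T^-3].
t (time) has dimensions [T].
E (energy) has dimensions [L^2 M T^-2].

Left side: [L^2 M T^-3]
Right side: [L^2 M T^-3]

Both sides have the same dimensions, so the equation is dimensionally consistent.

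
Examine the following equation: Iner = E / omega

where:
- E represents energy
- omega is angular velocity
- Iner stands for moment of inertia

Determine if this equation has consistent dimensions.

No

E (energy) has dimensions [L^2 M T^-2].
omega (angular velocity) has dimensions [T^-1].
Iner (moment of inertia) has dimensions [L^2 M].

Left side: [L^2 M]
Right side: [L^2 M T^-1]

The two sides have different dimensions, so the equation is NOT dimensionally consistent.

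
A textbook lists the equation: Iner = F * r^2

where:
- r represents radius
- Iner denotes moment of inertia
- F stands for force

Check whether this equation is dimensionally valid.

No

r (radius) has dimensions [L].
Iner (moment of inertia) has dimensions [L^2 M].
F (force) has dimensions [L M T^-2].

Left side: [L^2 M]
Right side: [L^3 M T^-2]

The two sides have different dimensions, so the equation is NOT dimensionally consistent.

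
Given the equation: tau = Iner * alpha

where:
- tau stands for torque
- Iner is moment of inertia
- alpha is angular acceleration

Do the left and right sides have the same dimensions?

Yes

tau (torque) has dimensions [L^2 M T^-2].
Iner (moment of inertia) has dimensions [L^2 M].
alpha (angular acceleration) has dimensions [T^-2].

Left side: [L^2 M T^-2]
Right side: [L^2 M T^-2]

Both sides have the same dimensions, so the equation is dimensionally consistent.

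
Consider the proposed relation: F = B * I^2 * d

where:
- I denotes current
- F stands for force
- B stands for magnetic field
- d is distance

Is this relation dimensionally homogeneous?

No

I (current) has dimensions [I].
F (force) has dimensions [L M T^-2].
B (magnetic field) has dimensions [I^-1 M T^-2].
d (distance) has dimensions [L].

Left side: [L M T^-2]
Right side: [I L M T^-2]

The two sides have different dimensions, so the equation is NOT dimensionally consistent.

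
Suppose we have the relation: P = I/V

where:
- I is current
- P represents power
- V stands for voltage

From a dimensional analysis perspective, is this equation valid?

No

I (current) has dimensions [I].
P (power) has dimensions [L^2 M T^-3].
V (voltage) has dimensions [I^-1 L^2 M T^-3].

Left side: [L^2 M T^-3]
Right side: [I^2 L^-2 M^-1 T^3]

The two sides have different dimensions, so the equation is NOT dimensionally consistent.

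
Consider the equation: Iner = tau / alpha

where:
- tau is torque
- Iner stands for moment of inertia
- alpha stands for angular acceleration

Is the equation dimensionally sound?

Yes

tau (torque) has dimensions [L^2 M T^-2].
Iner (moment of inertia) has dimensions [L^2 M].
alpha (angular acceleration) has dimensions [T^-2].

Left side: [L^2 M]
Right side: [L^2 M]

Both sides have the same dimensions, so the equation is dimensionally consistent.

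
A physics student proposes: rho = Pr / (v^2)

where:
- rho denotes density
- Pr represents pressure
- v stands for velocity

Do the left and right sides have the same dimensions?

Yes

rho (density) has dimensions [L^-3 M].
Pr (pressure) has dimensions [L^-1 M T^-2].
v (velocity) has dimensions [L T^-1].

Left side: [L^-3 M]
Right side: [L^-3 M]

Both sides have the same dimensions, so the equation is dimensionally consistent.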